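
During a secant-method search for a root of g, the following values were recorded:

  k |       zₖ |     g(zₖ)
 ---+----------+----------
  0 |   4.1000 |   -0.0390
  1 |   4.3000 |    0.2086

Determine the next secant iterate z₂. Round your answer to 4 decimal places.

z₂ = 4.3000 − 0.2086·(4.3000 − 4.1000) / (0.2086 − (-0.0390))
   = 4.3000 − (0.041720)/(0.247600) = 4.131502

4.1315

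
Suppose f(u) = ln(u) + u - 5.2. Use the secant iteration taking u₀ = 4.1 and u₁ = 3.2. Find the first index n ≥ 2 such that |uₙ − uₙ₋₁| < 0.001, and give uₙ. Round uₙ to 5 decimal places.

f(4.1) = 0.3109870, f(3.2) = -0.8368492
u₂ = 3.2000000 − (-0.8368492)·(-0.9000000)/(-1.1478362) = 3.8561601;  |Δ| = 0.6561601
f(3.8561601) = 0.0058320
u₃ = 3.8561601 − 0.0058320·(0.6561601)/(0.8426812) = 3.8516190;  |Δ| = 0.0045411
f(3.8516190) = 0.0001125
u₄ = 3.8516190 − 0.0001125·(-0.0045411)/(-0.0057194) = 3.8515296;  |Δ| = 0.0000894
|u₄ − u₃| = 0.0000894 < 0.001

n = 4, uₙ = 3.85153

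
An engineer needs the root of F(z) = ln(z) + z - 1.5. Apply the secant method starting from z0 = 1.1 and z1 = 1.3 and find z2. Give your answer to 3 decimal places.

F(1.1) = -0.30469, F(1.3) = 0.06236
z2 = 1.30000 − 0.06236·(1.30000 − 1.10000) / (0.06236 − (-0.30469)) = 1.30000 − (0.01247)/(0.36705) = 1.26602

1.266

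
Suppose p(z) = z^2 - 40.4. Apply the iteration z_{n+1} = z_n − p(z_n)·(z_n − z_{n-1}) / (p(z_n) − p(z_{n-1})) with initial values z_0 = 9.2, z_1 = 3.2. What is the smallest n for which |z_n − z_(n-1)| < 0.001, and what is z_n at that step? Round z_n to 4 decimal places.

n = 6, z_n = 6.3561

p(9.2) = 44.240000, p(3.2) = -30.160000
z_2 = 3.200000 − (-30.160000)·(-6.000000)/(-74.400000) = 5.632258;  |Δ| = 2.432258
p(5.632258) = -8.677669
z_3 = 5.632258 − (-8.677669)·(2.432258)/(21.482331) = 6.614755;  |Δ| = 0.982497
p(6.614755) = 3.354988
z_4 = 6.614755 − 3.354988·(0.982497)/(12.032657) = 6.340812;  |Δ| = 0.273943
p(6.340812) = -0.194104
z_5 = 6.340812 − (-0.194104)·(-0.273943)/(-3.549091) = 6.355794;  |Δ| = 0.014982
p(6.355794) = -0.003880
z_6 = 6.355794 − (-0.003880)·(0.014982)/(0.190224) = 6.356100;  |Δ| = 0.000306
|z_6 − z_5| = 0.000306 < 0.001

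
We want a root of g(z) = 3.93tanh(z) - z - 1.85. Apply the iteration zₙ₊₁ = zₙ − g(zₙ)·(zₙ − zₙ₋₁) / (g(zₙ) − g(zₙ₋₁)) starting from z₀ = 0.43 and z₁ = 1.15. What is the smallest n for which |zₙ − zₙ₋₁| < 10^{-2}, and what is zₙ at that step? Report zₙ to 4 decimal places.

g(0.43) = -0.687087, g(1.15) = 0.213774
z₂ = 1.150000 − 0.213774·(0.720000)/(0.900861) = 0.979145;  |Δ| = 0.170855
g(0.979145) = 0.128948
z₃ = 0.979145 − 0.128948·(-0.170855)/(-0.084825) = 0.719417;  |Δ| = 0.259728
g(0.719417) = -0.146384
z₄ = 0.719417 − (-0.146384)·(-0.259728)/(-0.275332) = 0.857504;  |Δ| = 0.138088
g(0.857504) = 0.023726
z₅ = 0.857504 − 0.023726·(0.138088)/(0.170110) = 0.838244;  |Δ| = 0.019260
g(0.838244) = 0.003326
z₆ = 0.838244 − 0.003326·(-0.019260)/(-0.020400) = 0.835104;  |Δ| = 0.003141
|z₆ − z₅| = 0.003141 < 10^{-2}

n = 6, zₙ = 0.8351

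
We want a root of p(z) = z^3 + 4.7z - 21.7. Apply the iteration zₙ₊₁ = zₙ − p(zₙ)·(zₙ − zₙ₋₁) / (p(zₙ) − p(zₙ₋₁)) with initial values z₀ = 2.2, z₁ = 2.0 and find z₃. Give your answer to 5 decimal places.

2.23632

p(2.2) = -0.7120000, p(2.0) = -4.3000000
z₂ = 2.0000000 − (-4.3000000)·(2.0000000 − 2.2000000) / (-4.3000000 − (-0.7120000)) = 2.0000000 − (0.8600000)/(-3.5880000) = 2.2396878
p(2.2396878) = 0.0612588
z₃ = 2.2396878 − 0.0612588·(2.2396878 − 2.0000000) / (0.0612588 − (-4.3000000)) = 2.2396878 − (0.0146830)/(4.3612588) = 2.2363212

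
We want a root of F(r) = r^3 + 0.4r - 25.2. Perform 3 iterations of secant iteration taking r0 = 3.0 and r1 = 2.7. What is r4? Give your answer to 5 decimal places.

2.88632

F(3.0) = 3.0000000, F(2.7) = -4.4370000
r2 = 2.7000000 − (-4.4370000)·(2.7000000 − 3.0000000) / (-4.4370000 − 3.0000000) = 2.7000000 − (1.3311000)/(-7.4370000) = 2.8789835
F(2.8789835) = -0.1858204
r3 = 2.8789835 − (-0.1858204)·(2.8789835 − 2.7000000) / (-0.1858204 − (-4.4370000)) = 2.8789835 − (-0.0332588)/(4.2511796) = 2.8868069
F(2.8868069) = 0.0123725
r4 = 2.8868069 − 0.0123725·(2.8868069 − 2.8789835) / (0.0123725 − (-0.1858204)) = 2.8868069 − (0.0000968)/(0.1981929) = 2.8863185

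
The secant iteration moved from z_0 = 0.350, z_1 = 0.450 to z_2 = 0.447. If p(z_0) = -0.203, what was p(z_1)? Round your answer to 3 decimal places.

The secant line through (0.350, -0.203) and (0.450, p(z_1)) crosses zero at z_2 = 0.447.
So (0.350, -0.203), (0.450, p(z_1)), (0.447, 0) are collinear:
p(z_1) = -0.203 · (0.450 − 0.447) / (0.350 − 0.447) = -0.203 · (0.00300)/(-0.09700) = 0.00628

0.006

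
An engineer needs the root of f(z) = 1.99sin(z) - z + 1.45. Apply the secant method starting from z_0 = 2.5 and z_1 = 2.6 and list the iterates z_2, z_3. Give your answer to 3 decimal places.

2.553, 2.554

f(2.5) = 0.14096, f(2.6) = -0.12415
z_2 = 2.60000 − (-0.12415)·(2.60000 − 2.50000) / (-0.12415 − 0.14096) = 2.60000 − (-0.01242)/(-0.26511) = 2.55317
f(2.55317) = 0.00138
z_3 = 2.55317 − 0.00138·(2.55317 − 2.60000) / (0.00138 − (-0.12415)) = 2.55317 − (-0.00006)/(0.12553) = 2.55368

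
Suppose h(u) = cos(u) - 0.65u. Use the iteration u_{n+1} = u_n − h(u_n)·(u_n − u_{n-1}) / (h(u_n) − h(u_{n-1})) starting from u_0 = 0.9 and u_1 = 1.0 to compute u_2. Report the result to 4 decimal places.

h(0.9) = 0.036610, h(1.0) = -0.109698
u_2 = 1.000000 − (-0.109698)·(1.000000 − 0.900000) / (-0.109698 − 0.036610) = 1.000000 − (-0.010970)/(-0.146308) = 0.925023

0.9250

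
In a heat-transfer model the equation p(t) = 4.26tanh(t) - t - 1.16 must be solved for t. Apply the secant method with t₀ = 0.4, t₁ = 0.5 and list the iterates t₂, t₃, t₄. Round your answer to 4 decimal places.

0.3766, 0.3782, 0.3781

p(0.4) = 0.058583, p(0.5) = 0.308619
t₂ = 0.500000 − 0.308619·(0.500000 − 0.400000) / (0.308619 − 0.058583) = 0.500000 − (0.030862)/(0.250037) = 0.376570
p(0.376570) = -0.004140
t₃ = 0.376570 − (-0.004140)·(0.376570 − 0.500000) / (-0.004140 − 0.308619) = 0.376570 − (0.000511)/(-0.312759) = 0.378204
p(0.378204) = 0.000282
t₄ = 0.378204 − 0.000282·(0.378204 − 0.376570) / (0.000282 − (-0.004140)) = 0.378204 − (0.000000)/(0.004423) = 0.378100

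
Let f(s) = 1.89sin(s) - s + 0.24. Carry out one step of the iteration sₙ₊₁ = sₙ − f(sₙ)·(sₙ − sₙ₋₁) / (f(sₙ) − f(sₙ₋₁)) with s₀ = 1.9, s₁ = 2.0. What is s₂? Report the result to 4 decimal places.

1.9756

f(1.9) = 0.128507, f(2.0) = -0.041428
s₂ = 2.000000 − (-0.041428)·(2.000000 − 1.900000) / (-0.041428 − 0.128507) = 2.000000 − (-0.004143)/(-0.169935) = 1.975621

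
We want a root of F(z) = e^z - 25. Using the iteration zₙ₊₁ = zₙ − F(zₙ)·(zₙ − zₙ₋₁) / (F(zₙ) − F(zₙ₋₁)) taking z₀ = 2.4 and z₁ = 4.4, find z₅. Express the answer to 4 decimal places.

F(2.4) = -13.976824, F(4.4) = 56.450869
z₂ = 4.400000 − 56.450869·(4.400000 − 2.400000) / (56.450869 − (-13.976824)) = 4.400000 − (112.901737)/(70.427692) = 2.796913
F(2.796913) = -8.606044
z₃ = 2.796913 − (-8.606044)·(2.796913 − 4.400000) / (-8.606044 − 56.450869) = 2.796913 − (13.796240)/(-65.056913) = 3.008977
F(3.008977) = -4.733346
z₄ = 3.008977 − (-4.733346)·(3.008977 − 2.796913) / (-4.733346 − (-8.606044)) = 3.008977 − (-1.003773)/(3.872698) = 3.268169
F(3.268169) = 1.263208
z₅ = 3.268169 − 1.263208·(3.268169 − 3.008977) / (1.263208 − (-4.733346)) = 3.268169 − (0.327414)/(5.996554) = 3.213569

3.2136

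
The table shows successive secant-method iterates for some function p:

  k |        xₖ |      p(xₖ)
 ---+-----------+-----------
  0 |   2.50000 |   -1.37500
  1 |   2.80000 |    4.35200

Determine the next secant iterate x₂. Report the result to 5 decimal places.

2.57203

x₂ = 2.80000 − 4.35200·(2.80000 − 2.50000) / (4.35200 − (-1.37500))
   = 2.80000 − (1.3056000)/(5.7270000) = 2.5720272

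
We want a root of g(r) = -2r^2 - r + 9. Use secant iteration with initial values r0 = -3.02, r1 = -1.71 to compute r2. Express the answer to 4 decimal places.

g(-3.02) = -6.220800, g(-1.71) = 4.861800
r2 = -1.710000 − 4.861800·(-1.710000 − (-3.020000)) / (4.861800 − (-6.220800)) = -1.710000 − (6.368958)/(11.082600) = -2.284681

-2.2847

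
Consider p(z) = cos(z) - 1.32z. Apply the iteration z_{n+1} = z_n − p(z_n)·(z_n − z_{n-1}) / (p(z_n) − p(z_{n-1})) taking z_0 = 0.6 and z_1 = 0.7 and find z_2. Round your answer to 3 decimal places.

p(0.6) = 0.03334, p(0.7) = -0.15916
z_2 = 0.70000 − (-0.15916)·(0.70000 − 0.60000) / (-0.15916 − 0.03334) = 0.70000 − (-0.01592)/(-0.19249) = 0.61732

0.617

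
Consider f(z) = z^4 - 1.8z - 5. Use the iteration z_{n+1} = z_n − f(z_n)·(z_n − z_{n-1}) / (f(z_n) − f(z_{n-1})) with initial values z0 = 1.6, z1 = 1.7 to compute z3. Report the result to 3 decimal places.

f(1.6) = -1.32640, f(1.7) = 0.29210
z2 = 1.70000 − 0.29210·(1.70000 − 1.60000) / (0.29210 − (-1.32640)) = 1.70000 − (0.02921)/(1.61850) = 1.68195
f(1.68195) = -0.02448
z3 = 1.68195 − (-0.02448)·(1.68195 − 1.70000) / (-0.02448 − 0.29210) = 1.68195 − (0.00044)/(-0.31658) = 1.68335

1.683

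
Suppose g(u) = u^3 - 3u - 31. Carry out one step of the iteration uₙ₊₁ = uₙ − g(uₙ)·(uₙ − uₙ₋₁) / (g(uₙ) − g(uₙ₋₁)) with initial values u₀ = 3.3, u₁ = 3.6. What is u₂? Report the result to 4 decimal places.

3.4516

g(3.3) = -4.963000, g(3.6) = 4.856000
u₂ = 3.600000 − 4.856000·(3.600000 − 3.300000) / (4.856000 − (-4.963000)) = 3.600000 − (1.456800)/(9.819000) = 3.451635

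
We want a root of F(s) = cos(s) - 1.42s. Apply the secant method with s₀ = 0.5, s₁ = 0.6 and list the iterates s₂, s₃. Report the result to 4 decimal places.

0.5863, 0.5865

F(0.5) = 0.167583, F(0.6) = -0.026664
s₂ = 0.600000 − (-0.026664)·(0.600000 − 0.500000) / (-0.026664 − 0.167583) = 0.600000 − (-0.002666)/(-0.194247) = 0.586273
F(0.586273) = 0.000501
s₃ = 0.586273 − 0.000501·(0.586273 − 0.600000) / (0.000501 − (-0.026664)) = 0.586273 − (-0.000007)/(0.027165) = 0.586526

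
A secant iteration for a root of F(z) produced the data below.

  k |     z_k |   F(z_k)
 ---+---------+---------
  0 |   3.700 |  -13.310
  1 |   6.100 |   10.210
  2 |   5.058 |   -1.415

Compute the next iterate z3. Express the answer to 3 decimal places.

5.185

z3 = 5.058 − (-1.415)·(5.058 − 6.100) / (-1.415 − 10.210)
   = 5.058 − (1.47443)/(-11.62500) = 5.18483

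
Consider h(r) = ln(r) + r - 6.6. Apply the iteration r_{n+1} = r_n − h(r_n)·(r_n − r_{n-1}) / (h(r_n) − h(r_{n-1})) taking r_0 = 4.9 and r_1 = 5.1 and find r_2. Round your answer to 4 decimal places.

h(4.9) = -0.110765, h(5.1) = 0.129241
r_2 = 5.100000 − 0.129241·(5.100000 − 4.900000) / (0.129241 − (-0.110765)) = 5.100000 − (0.025848)/(0.240005) = 4.992302

4.9923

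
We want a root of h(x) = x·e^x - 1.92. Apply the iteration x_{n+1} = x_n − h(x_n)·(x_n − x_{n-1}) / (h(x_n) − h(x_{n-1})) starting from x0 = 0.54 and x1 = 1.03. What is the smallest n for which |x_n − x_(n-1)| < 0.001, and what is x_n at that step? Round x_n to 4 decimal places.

n = 5, x_n = 0.8339

h(0.54) = -0.993356, h(1.03) = 0.965098
x2 = 1.030000 − 0.965098·(0.490000)/(1.958454) = 0.788535;  |Δ| = 0.241465
h(0.788535) = -0.185088
x3 = 0.788535 − (-0.185088)·(-0.241465)/(-1.150186) = 0.827392;  |Δ| = 0.038857
h(0.827392) = -0.027470
x4 = 0.827392 − (-0.027470)·(0.038857)/(0.157618) = 0.834164;  |Δ| = 0.006772
h(0.834164) = 0.000985
x5 = 0.834164 − 0.000985·(0.006772)/(0.028455) = 0.833929;  |Δ| = 0.000234
|x5 − x4| = 0.000234 < 0.001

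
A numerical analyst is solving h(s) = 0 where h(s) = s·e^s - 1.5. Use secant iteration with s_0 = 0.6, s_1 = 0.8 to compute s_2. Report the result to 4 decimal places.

h(0.6) = -0.406729, h(0.8) = 0.280433
s_2 = 0.800000 − 0.280433·(0.800000 − 0.600000) / (0.280433 − (-0.406729)) = 0.800000 − (0.056087)/(0.687161) = 0.718379

0.7184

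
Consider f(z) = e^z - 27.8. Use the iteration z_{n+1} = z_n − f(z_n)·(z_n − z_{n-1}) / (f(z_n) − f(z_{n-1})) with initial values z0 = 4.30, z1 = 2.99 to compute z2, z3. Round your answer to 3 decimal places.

3.183, 3.351

f(4.30) = 45.89979, f(2.99) = -7.91432
z2 = 2.99000 − (-7.91432)·(2.99000 − 4.30000) / (-7.91432 − 45.89979) = 2.99000 − (10.36776)/(-53.81411) = 3.18266
f(3.18266) = -3.68923
z3 = 3.18266 − (-3.68923)·(3.18266 − 2.99000) / (-3.68923 − (-7.91432)) = 3.18266 − (-0.71076)/(4.22509) = 3.35088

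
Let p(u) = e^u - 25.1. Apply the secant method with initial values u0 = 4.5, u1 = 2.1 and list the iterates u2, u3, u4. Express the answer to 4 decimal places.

p(4.5) = 64.917131, p(2.1) = -16.933830
u2 = 2.100000 − (-16.933830)·(2.100000 − 4.500000) / (-16.933830 − 64.917131) = 2.100000 − (40.641192)/(-81.850961) = 2.596527
p(2.596527) = -11.682944
u3 = 2.596527 − (-11.682944)·(2.596527 − 2.100000) / (-11.682944 − (-16.933830)) = 2.596527 − (-5.800894)/(5.250886) = 3.701272
p(3.701272) = 15.398804
u4 = 3.701272 − 15.398804·(3.701272 − 2.596527) / (15.398804 − (-11.682944)) = 3.701272 − (17.011763)/(27.081748) = 3.073109

2.5965, 3.7013, 3.0731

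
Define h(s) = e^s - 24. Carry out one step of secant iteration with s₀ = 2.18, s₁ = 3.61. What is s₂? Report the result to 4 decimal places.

h(2.18) = -15.153694, h(3.61) = 12.966053
s₂ = 3.610000 − 12.966053·(3.610000 − 2.180000) / (12.966053 − (-15.153694)) = 3.610000 − (18.541456)/(28.119747) = 2.950625

2.9506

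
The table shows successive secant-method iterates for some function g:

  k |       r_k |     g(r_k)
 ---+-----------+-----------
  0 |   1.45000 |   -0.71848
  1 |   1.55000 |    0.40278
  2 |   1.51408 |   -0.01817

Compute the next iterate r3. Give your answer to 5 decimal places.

1.51563

r3 = 1.51408 − (-0.01817)·(1.51408 − 1.55000) / (-0.01817 − 0.40278)
   = 1.51408 − (0.0006527)/(-0.4209500) = 1.5156305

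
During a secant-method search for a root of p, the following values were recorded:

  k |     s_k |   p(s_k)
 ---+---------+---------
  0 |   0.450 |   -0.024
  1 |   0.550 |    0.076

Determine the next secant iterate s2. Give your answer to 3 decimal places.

0.474

s2 = 0.550 − 0.076·(0.550 − 0.450) / (0.076 − (-0.024))
   = 0.550 − (0.00760)/(0.10000) = 0.47400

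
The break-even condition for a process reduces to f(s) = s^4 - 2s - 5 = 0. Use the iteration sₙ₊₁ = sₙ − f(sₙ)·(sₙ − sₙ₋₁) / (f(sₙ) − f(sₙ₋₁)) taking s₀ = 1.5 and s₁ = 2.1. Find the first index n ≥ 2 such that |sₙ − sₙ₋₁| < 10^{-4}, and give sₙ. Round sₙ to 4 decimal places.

f(1.5) = -2.937500, f(2.1) = 10.248100
s₂ = 2.100000 − 10.248100·(0.600000)/(13.185600) = 1.633669;  |Δ| = 0.466331
f(1.633669) = -1.144454
s₃ = 1.633669 − (-1.144454)·(-0.466331)/(-11.392554) = 1.680515;  |Δ| = 0.046846
f(1.680515) = -0.385324
s₄ = 1.680515 − (-0.385324)·(0.046846)/(0.759130) = 1.704293;  |Δ| = 0.023778
f(1.704293) = 0.028198
s₅ = 1.704293 − 0.028198·(0.023778)/(0.413523) = 1.702671;  |Δ| = 0.001621
f(1.702671) = -0.000620
s₆ = 1.702671 − (-0.000620)·(-0.001621)/(-0.028818) = 1.702706;  |Δ| = 0.000035
|s₆ − s₅| = 0.000035 < 10^{-4}

n = 6, sₙ = 1.7027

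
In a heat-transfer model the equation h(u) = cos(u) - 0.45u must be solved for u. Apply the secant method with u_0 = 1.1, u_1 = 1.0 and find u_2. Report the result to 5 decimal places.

h(1.1) = -0.0414039, h(1.0) = 0.0903023
u_2 = 1.0000000 − 0.0903023·(1.0000000 − 1.1000000) / (0.0903023 − (-0.0414039)) = 1.0000000 − (-0.0090302)/(0.1317062) = 1.0685635

1.06856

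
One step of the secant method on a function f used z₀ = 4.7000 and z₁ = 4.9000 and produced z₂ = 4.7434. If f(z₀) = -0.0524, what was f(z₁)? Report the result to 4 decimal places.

The secant line through (4.7000, -0.0524) and (4.9000, f(z₁)) crosses zero at z₂ = 4.7434.
So (4.7000, -0.0524), (4.9000, f(z₁)), (4.7434, 0) are collinear:
f(z₁) = -0.0524 · (4.9000 − 4.7434) / (4.7000 − 4.7434) = -0.0524 · (0.156600)/(-0.043400) = 0.189075

0.1891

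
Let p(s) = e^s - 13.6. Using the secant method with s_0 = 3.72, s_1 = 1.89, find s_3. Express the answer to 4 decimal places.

2.7621

p(3.72) = 27.664394, p(1.89) = -6.980631
s_2 = 1.890000 − (-6.980631)·(1.890000 − 3.720000) / (-6.980631 − 27.664394) = 1.890000 − (12.774555)/(-34.645025) = 2.258727
p(2.258727) = -4.029103
s_3 = 2.258727 − (-4.029103)·(2.258727 − 1.890000) / (-4.029103 − (-6.980631)) = 2.258727 − (-1.485639)/(2.951529) = 2.762073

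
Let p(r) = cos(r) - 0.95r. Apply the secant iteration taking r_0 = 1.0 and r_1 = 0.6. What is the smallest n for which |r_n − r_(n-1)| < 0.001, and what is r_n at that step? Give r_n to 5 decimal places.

p(1.0) = -0.4096977, p(0.6) = 0.2553356
r_2 = 0.6000000 − 0.2553356·(-0.4000000)/(0.6650333) = 0.7535776;  |Δ| = 0.1535776
p(0.7535776) = 0.0133468
r_3 = 0.7535776 − 0.0133468·(0.1535776)/(-0.2419888) = 0.7620481;  |Δ| = 0.0084705
p(0.7620481) = -0.0005222
r_4 = 0.7620481 − (-0.0005222)·(0.0084705)/(-0.0138690) = 0.7617292;  |Δ| = 0.0003190
|r_4 − r_3| = 0.0003190 < 0.001

n = 4, r_n = 0.76173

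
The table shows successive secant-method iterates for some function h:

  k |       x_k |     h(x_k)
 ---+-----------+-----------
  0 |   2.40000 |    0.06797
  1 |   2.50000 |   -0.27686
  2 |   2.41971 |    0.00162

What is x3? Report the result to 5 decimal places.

x3 = 2.41971 − 0.00162·(2.41971 − 2.50000) / (0.00162 − (-0.27686))
   = 2.41971 − (-0.0001301)/(0.2784800) = 2.4201771

2.42018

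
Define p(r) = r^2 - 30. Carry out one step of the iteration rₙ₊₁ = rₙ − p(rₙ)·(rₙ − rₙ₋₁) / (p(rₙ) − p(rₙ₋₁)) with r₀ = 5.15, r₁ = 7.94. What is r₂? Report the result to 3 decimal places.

5.416

p(5.15) = -3.47750, p(7.94) = 33.04360
r₂ = 7.94000 − 33.04360·(7.94000 − 5.15000) / (33.04360 − (-3.47750)) = 7.94000 − (92.19164)/(36.52110) = 5.41566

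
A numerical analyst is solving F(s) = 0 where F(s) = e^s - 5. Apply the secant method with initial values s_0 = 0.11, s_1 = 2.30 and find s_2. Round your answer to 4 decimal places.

1.0702

F(0.11) = -3.883722, F(2.30) = 4.974182
s_2 = 2.300000 − 4.974182·(2.300000 − 0.110000) / (4.974182 − (-3.883722)) = 2.300000 − (10.893460)/(8.857904) = 1.070199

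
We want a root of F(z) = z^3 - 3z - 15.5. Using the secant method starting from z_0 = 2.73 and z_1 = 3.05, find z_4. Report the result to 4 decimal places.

2.8915

F(2.73) = -3.343583, F(3.05) = 3.722625
z_2 = 3.050000 − 3.722625·(3.050000 − 2.730000) / (3.722625 − (-3.343583)) = 3.050000 − (1.191240)/(7.066208) = 2.881417
F(2.881417) = -0.221094
z_3 = 2.881417 − (-0.221094)·(2.881417 − 3.050000) / (-0.221094 − 3.722625) = 2.881417 − (0.037273)/(-3.943719) = 2.890869
F(2.890869) = -0.013268
z_4 = 2.890869 − (-0.013268)·(2.890869 − 2.881417) / (-0.013268 − (-0.221094)) = 2.890869 − (-0.000125)/(0.207826) = 2.891472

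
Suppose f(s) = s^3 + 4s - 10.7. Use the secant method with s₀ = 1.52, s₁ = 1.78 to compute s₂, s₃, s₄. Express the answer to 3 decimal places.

f(1.52) = -1.10819, f(1.78) = 2.05975
s₂ = 1.78000 − 2.05975·(1.78000 − 1.52000) / (2.05975 − (-1.10819)) = 1.78000 − (0.53554)/(3.16794) = 1.61095
f(1.61095) = -0.07551
s₃ = 1.61095 − (-0.07551)·(1.61095 − 1.78000) / (-0.07551 − 2.05975) = 1.61095 − (0.01276)/(-2.13526) = 1.61693
f(1.61693) = -0.00488
s₄ = 1.61693 − (-0.00488)·(1.61693 − 1.61095) / (-0.00488 − (-0.07551)) = 1.61693 − (-0.00003)/(0.07063) = 1.61734

1.611, 1.617, 1.617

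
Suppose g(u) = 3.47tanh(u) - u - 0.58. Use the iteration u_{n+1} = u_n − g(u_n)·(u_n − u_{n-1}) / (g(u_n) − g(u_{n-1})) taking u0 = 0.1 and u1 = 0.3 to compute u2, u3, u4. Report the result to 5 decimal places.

g(0.1) = -0.3341521, g(0.3) = 0.1308548
u2 = 0.3000000 − 0.1308548·(0.3000000 − 0.1000000) / (0.1308548 − (-0.3341521)) = 0.3000000 − (0.0261710)/(0.4650068) = 0.2437192
g(0.2437192) = 0.0056302
u3 = 0.2437192 − 0.0056302·(0.2437192 − 0.3000000) / (0.0056302 − 0.1308548) = 0.2437192 − (-0.0003169)/(-0.1252245) = 0.2411888
g(0.2411888) = -0.0001234
u4 = 0.2411888 − (-0.0001234)·(0.2411888 − 0.2437192) / (-0.0001234 − 0.0056302) = 0.2411888 − (0.0000003)/(-0.0057536) = 0.2412430

0.24372, 0.24119, 0.24124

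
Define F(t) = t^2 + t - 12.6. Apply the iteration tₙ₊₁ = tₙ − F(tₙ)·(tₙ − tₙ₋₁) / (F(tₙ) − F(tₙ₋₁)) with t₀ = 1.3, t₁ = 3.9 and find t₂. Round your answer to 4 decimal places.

2.8500

F(1.3) = -9.610000, F(3.9) = 6.510000
t₂ = 3.900000 − 6.510000·(3.900000 − 1.300000) / (6.510000 − (-9.610000)) = 3.900000 − (16.926000)/(16.120000) = 2.850000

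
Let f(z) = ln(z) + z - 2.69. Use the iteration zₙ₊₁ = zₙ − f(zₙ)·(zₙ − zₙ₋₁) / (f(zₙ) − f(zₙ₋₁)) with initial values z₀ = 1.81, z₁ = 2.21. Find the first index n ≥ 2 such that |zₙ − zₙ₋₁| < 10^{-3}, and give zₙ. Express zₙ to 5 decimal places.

n = 4, zₙ = 1.99790

f(1.81) = -0.2866732, f(2.21) = 0.3129925
z₂ = 2.2100000 − 0.3129925·(0.4000000)/(0.5996657) = 2.0012220;  |Δ| = 0.2087780
f(2.0012220) = 0.0049800
z₃ = 2.0012220 − 0.0049800·(-0.2087780)/(-0.3080125) = 1.9978464;  |Δ| = 0.0033755
f(1.9978464) = -0.0000837
z₄ = 1.9978464 − (-0.0000837)·(-0.0033755)/(-0.0050637) = 1.9979023;  |Δ| = 0.0000558
|z₄ − z₃| = 0.0000558 < 10^{-3}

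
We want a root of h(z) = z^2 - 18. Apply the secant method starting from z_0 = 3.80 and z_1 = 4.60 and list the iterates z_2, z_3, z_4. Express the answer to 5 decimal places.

h(3.80) = -3.5600000, h(4.60) = 3.1600000
z_2 = 4.6000000 − 3.1600000·(4.6000000 − 3.8000000) / (3.1600000 − (-3.5600000)) = 4.6000000 − (2.5280000)/(6.7200000) = 4.2238095
h(4.2238095) = -0.1594331
z_3 = 4.2238095 − (-0.1594331)·(4.2238095 − 4.6000000) / (-0.1594331 − 3.1600000) = 4.2238095 − (0.0599772)/(-3.3194331) = 4.2418780
h(4.2418780) = -0.0064707
z_4 = 4.2418780 − (-0.0064707)·(4.2418780 − 4.2238095) / (-0.0064707 − (-0.1594331)) = 4.2418780 − (-0.0001169)/(0.1529624) = 4.2426424

4.22381, 4.24188, 4.24264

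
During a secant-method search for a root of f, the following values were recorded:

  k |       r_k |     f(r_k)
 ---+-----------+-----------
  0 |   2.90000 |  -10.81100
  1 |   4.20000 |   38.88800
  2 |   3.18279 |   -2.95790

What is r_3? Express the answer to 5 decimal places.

3.25469

r_3 = 3.18279 − (-2.95790)·(3.18279 − 4.20000) / (-2.95790 − 38.88800)
   = 3.18279 − (3.0088055)/(-41.8459000) = 3.2546920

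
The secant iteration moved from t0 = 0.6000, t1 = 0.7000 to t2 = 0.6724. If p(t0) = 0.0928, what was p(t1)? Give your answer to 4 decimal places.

The secant line through (0.6000, 0.0928) and (0.7000, p(t1)) crosses zero at t2 = 0.6724.
So (0.6000, 0.0928), (0.7000, p(t1)), (0.6724, 0) are collinear:
p(t1) = 0.0928 · (0.7000 − 0.6724) / (0.6000 − 0.6724) = 0.0928 · (0.027600)/(-0.072400) = -0.035377

-0.0354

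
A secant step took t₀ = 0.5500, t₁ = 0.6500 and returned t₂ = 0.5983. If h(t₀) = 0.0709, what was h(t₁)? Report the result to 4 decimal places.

The secant line through (0.5500, 0.0709) and (0.6500, h(t₁)) crosses zero at t₂ = 0.5983.
So (0.5500, 0.0709), (0.6500, h(t₁)), (0.5983, 0) are collinear:
h(t₁) = 0.0709 · (0.6500 − 0.5983) / (0.5500 − 0.5983) = 0.0709 · (0.051700)/(-0.048300) = -0.075891

-0.0759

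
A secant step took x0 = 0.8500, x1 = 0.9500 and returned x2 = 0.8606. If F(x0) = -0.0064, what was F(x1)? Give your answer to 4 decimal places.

The secant line through (0.8500, -0.0064) and (0.9500, F(x1)) crosses zero at x2 = 0.8606.
So (0.8500, -0.0064), (0.9500, F(x1)), (0.8606, 0) are collinear:
F(x1) = -0.0064 · (0.9500 − 0.8606) / (0.8500 − 0.8606) = -0.0064 · (0.089400)/(-0.010600) = 0.053977

0.0540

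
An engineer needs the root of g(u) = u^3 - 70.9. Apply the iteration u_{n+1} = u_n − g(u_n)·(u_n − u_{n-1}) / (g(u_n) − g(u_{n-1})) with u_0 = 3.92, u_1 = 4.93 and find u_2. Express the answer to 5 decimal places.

g(3.92) = -10.6637120, g(4.93) = 48.9231570
u_2 = 4.9300000 − 48.9231570·(4.9300000 − 3.9200000) / (48.9231570 − (-10.6637120)) = 4.9300000 − (49.4123886)/(59.5868690) = 4.1007504

4.10075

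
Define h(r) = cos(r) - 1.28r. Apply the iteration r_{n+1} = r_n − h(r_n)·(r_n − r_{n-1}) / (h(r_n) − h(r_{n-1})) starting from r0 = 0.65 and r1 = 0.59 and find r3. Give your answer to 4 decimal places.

0.6309

h(0.65) = -0.035916, h(0.59) = 0.075741
r2 = 0.590000 − 0.075741·(0.590000 − 0.650000) / (0.075741 − (-0.035916)) = 0.590000 − (-0.004544)/(0.111657) = 0.630700
h(0.630700) = 0.000319
r3 = 0.630700 − 0.000319·(0.630700 − 0.590000) / (0.000319 − 0.075741) = 0.630700 − (0.000013)/(-0.075422) = 0.630872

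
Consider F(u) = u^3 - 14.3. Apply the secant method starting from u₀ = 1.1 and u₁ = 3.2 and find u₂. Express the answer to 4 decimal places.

1.9663

F(1.1) = -12.969000, F(3.2) = 18.468000
u₂ = 3.200000 − 18.468000·(3.200000 − 1.100000) / (18.468000 − (-12.969000)) = 3.200000 − (38.782800)/(31.437000) = 1.966333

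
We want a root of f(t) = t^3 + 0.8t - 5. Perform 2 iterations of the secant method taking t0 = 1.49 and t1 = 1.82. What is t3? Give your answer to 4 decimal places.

1.5532

f(1.49) = -0.500051, f(1.82) = 2.484568
t2 = 1.820000 − 2.484568·(1.820000 − 1.490000) / (2.484568 − (-0.500051)) = 1.820000 − (0.819907)/(2.984619) = 1.545289
f(1.545289) = -0.073745
t3 = 1.545289 − (-0.073745)·(1.545289 − 1.820000) / (-0.073745 − 2.484568) = 1.545289 − (0.020258)/(-2.558313) = 1.553208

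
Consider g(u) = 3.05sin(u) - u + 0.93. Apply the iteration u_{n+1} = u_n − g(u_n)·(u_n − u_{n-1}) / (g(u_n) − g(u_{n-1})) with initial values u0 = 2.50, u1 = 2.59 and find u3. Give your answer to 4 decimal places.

2.5728

g(2.50) = 0.255340, g(2.59) = -0.061665
u2 = 2.590000 − (-0.061665)·(2.590000 − 2.500000) / (-0.061665 − 0.255340) = 2.590000 − (-0.005550)/(-0.317005) = 2.572493
g(2.572493) = 0.001072
u3 = 2.572493 − 0.001072·(2.572493 − 2.590000) / (0.001072 − (-0.061665)) = 2.572493 − (-0.000019)/(0.062737) = 2.572792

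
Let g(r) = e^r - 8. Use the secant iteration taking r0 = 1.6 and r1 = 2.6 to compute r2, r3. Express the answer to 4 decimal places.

1.9580, 2.0501

g(1.6) = -3.046968, g(2.6) = 5.463738
r2 = 2.600000 − 5.463738·(2.600000 − 1.600000) / (5.463738 − (-3.046968)) = 2.600000 − (5.463738)/(8.510706) = 1.958016
g(1.958016) = -0.914745
r3 = 1.958016 − (-0.914745)·(1.958016 − 2.600000) / (-0.914745 − 5.463738) = 1.958016 − (0.587252)/(-6.378483) = 2.050083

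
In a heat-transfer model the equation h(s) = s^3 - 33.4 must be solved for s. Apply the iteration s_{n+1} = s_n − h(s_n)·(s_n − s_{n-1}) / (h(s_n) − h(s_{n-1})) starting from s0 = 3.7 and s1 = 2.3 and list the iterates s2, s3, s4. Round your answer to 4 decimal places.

3.0724, 3.2742, 3.2179

h(3.7) = 17.253000, h(2.3) = -21.233000
s2 = 2.300000 − (-21.233000)·(2.300000 − 3.700000) / (-21.233000 − 17.253000) = 2.300000 − (29.726200)/(-38.486000) = 3.072390
h(3.072390) = -4.397929
s3 = 3.072390 − (-4.397929)·(3.072390 − 2.300000) / (-4.397929 − (-21.233000)) = 3.072390 − (-3.396916)/(16.835071) = 3.274166
h(3.274166) = 1.699597
s4 = 3.274166 − 1.699597·(3.274166 − 3.072390) / (1.699597 − (-4.397929)) = 3.274166 − (0.342938)/(6.097526) = 3.217924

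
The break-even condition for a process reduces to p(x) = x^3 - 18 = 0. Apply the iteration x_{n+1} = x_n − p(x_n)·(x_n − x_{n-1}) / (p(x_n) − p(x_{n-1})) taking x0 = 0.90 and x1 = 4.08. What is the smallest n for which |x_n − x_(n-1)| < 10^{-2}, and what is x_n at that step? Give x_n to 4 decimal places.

p(0.90) = -17.271000, p(4.08) = 49.917312
x2 = 4.080000 − 49.917312·(3.180000)/(67.188312) = 1.717431;  |Δ| = 2.362569
p(1.717431) = -12.934322
x3 = 1.717431 − (-12.934322)·(-2.362569)/(-62.851634) = 2.203627;  |Δ| = 0.486196
p(2.203627) = -7.299251
x4 = 2.203627 − (-7.299251)·(0.486196)/(5.635072) = 2.833409;  |Δ| = 0.629782
p(2.833409) = 4.747200
x5 = 2.833409 − 4.747200·(0.629782)/(12.046450) = 2.585228;  |Δ| = 0.248181
p(2.585228) = -0.721876
x6 = 2.585228 − (-0.721876)·(-0.248181)/(-5.469076) = 2.617986;  |Δ| = 0.032758
p(2.617986) = -0.056713
x7 = 2.617986 − (-0.056713)·(0.032758)/(0.665163) = 2.620779;  |Δ| = 0.002793
|x7 − x6| = 0.002793 < 10^{-2}

n = 7, x_n = 2.6208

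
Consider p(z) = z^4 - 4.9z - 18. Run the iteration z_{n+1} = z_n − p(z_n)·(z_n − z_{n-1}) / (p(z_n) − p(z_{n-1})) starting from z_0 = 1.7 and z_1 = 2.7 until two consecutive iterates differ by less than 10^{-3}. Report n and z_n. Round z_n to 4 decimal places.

n = 6, z_n = 2.3288

p(1.7) = -17.977900, p(2.7) = 21.914100
z_2 = 2.700000 − 21.914100·(1.000000)/(39.892000) = 2.150664;  |Δ| = 0.549336
p(2.150664) = -7.144329
z_3 = 2.150664 − (-7.144329)·(-0.549336)/(-29.058429) = 2.285724;  |Δ| = 0.135060
p(2.285724) = -1.904272
z_4 = 2.285724 − (-1.904272)·(0.135060)/(5.240056) = 2.334806;  |Δ| = 0.049082
p(2.334806) = 0.276338
z_5 = 2.334806 − 0.276338·(0.049082)/(2.180611) = 2.328586;  |Δ| = 0.006220
p(2.328586) = -0.008583
z_6 = 2.328586 − (-0.008583)·(-0.006220)/(-0.284921) = 2.328774;  |Δ| = 0.000187
|z_6 − z_5| = 0.000187 < 10^{-3}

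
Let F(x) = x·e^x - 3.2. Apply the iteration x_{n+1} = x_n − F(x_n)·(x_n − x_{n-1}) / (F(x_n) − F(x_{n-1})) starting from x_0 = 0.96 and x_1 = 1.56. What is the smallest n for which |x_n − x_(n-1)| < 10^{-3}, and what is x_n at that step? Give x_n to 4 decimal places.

n = 5, x_n = 1.0832

F(0.96) = -0.692771, F(1.56) = 4.223761
x_2 = 1.560000 − 4.223761·(0.600000)/(4.916533) = 1.044544;  |Δ| = 0.515456
F(1.044544) = -0.231300
x_3 = 1.044544 − (-0.231300)·(-0.515456)/(-4.455061) = 1.071306;  |Δ| = 0.026762
F(1.071306) = -0.072657
x_4 = 1.071306 − (-0.072657)·(0.026762)/(0.158642) = 1.083562;  |Δ| = 0.012257
F(1.083562) = 0.002130
x_5 = 1.083562 − 0.002130·(0.012257)/(0.074788) = 1.083213;  |Δ| = 0.000349
|x_5 − x_4| = 0.000349 < 10^{-3}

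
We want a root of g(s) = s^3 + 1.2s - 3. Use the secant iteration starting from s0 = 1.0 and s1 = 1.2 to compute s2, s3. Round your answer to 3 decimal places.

g(1.0) = -0.80000, g(1.2) = 0.16800
s2 = 1.20000 − 0.16800·(1.20000 − 1.00000) / (0.16800 − (-0.80000)) = 1.20000 − (0.03360)/(0.96800) = 1.16529
g(1.16529) = -0.01931
s3 = 1.16529 − (-0.01931)·(1.16529 − 1.20000) / (-0.01931 − 0.16800) = 1.16529 − (0.00067)/(-0.18731) = 1.16887

1.165, 1.169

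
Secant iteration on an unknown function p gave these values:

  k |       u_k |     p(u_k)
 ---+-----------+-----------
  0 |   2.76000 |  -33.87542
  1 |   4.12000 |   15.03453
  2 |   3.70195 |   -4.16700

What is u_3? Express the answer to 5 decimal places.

u_3 = 3.70195 − (-4.16700)·(3.70195 − 4.12000) / (-4.16700 − 15.03453)
   = 3.70195 − (1.7420144)/(-19.2015300) = 3.7926727

3.79267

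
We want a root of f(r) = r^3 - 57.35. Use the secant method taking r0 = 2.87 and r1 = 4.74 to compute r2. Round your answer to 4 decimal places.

f(2.87) = -33.710097, f(4.74) = 49.146424
r2 = 4.740000 − 49.146424·(4.740000 − 2.870000) / (49.146424 − (-33.710097)) = 4.740000 − (91.903813)/(82.856521) = 3.630808

3.6308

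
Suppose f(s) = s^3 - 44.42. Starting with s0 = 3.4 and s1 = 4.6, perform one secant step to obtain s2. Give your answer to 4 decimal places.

3.5058

f(3.4) = -5.116000, f(4.6) = 52.916000
s2 = 4.600000 − 52.916000·(4.600000 − 3.400000) / (52.916000 − (-5.116000)) = 4.600000 − (63.499200)/(58.032000) = 3.505790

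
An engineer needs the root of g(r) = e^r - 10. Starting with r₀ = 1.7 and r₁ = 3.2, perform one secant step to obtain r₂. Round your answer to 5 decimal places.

g(1.7) = -4.5260526, g(3.2) = 14.5325302
r₂ = 3.2000000 − 14.5325302·(3.2000000 − 1.7000000) / (14.5325302 − (-4.5260526)) = 3.2000000 − (21.7987953)/(19.0585828) = 2.0562216

2.05622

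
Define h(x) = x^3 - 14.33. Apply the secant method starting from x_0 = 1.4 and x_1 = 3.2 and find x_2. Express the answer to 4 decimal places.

2.0946

h(1.4) = -11.586000, h(3.2) = 18.438000
x_2 = 3.200000 − 18.438000·(3.200000 − 1.400000) / (18.438000 − (-11.586000)) = 3.200000 − (33.188400)/(30.024000) = 2.094604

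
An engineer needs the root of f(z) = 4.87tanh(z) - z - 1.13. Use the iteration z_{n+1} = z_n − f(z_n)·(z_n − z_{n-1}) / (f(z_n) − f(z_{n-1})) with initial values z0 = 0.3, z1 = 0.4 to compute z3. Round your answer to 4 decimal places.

0.3033

f(0.3) = -0.011308, f(0.4) = 0.320351
z2 = 0.400000 − 0.320351·(0.400000 − 0.300000) / (0.320351 − (-0.011308)) = 0.400000 − (0.032035)/(0.331659) = 0.303409
f(0.303409) = 0.000463
z3 = 0.303409 − 0.000463·(0.303409 − 0.400000) / (0.000463 − 0.320351) = 0.303409 − (-0.000045)/(-0.319889) = 0.303270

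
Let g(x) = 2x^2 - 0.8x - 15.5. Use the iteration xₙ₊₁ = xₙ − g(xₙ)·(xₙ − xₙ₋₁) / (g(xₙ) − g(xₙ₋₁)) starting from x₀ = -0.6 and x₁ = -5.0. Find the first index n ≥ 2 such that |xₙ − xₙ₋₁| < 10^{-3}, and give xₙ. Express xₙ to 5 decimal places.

n = 7, xₙ = -2.59106

g(-0.6) = -14.3000000, g(-5.0) = 38.5000000
x₂ = -5.0000000 − 38.5000000·(-4.4000000)/(52.8000000) = -1.7916667;  |Δ| = 3.2083333
g(-1.7916667) = -7.6465278
x₃ = -1.7916667 − (-7.6465278)·(3.2083333)/(-46.1465278) = -2.3232908;  |Δ| = 0.5316242
g(-2.3232908) = -2.8460066
x₄ = -2.3232908 − (-2.8460066)·(-0.5316242)/(4.8005212) = -2.6384662;  |Δ| = 0.3151753
g(-2.6384662) = 0.5337807
x₅ = -2.6384662 − 0.5337807·(-0.3151753)/(3.3797873) = -2.5886895;  |Δ| = 0.0497767
g(-2.5886895) = -0.0264213
x₆ = -2.5886895 − (-0.0264213)·(0.0497767)/(-0.5602020) = -2.5910372;  |Δ| = 0.0023477
g(-2.5910372) = -0.0002227
x₇ = -2.5910372 − (-0.0002227)·(-0.0023477)/(0.0261986) = -2.5910572;  |Δ| = 0.0000200
|x₇ − x₆| = 0.0000200 < 10^{-3}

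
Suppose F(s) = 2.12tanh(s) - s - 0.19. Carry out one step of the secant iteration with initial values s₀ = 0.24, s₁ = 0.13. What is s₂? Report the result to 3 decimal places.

0.174

F(0.24) = 0.06925, F(0.13) = -0.04594
s₂ = 0.13000 − (-0.04594)·(0.13000 − 0.24000) / (-0.04594 − 0.06925) = 0.13000 − (0.00505)/(-0.11519) = 0.17387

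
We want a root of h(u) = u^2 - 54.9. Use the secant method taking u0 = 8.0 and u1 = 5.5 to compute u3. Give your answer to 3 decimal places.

7.422

h(8.0) = 9.10000, h(5.5) = -24.65000
u2 = 5.50000 − (-24.65000)·(5.50000 − 8.00000) / (-24.65000 − 9.10000) = 5.50000 − (61.62500)/(-33.75000) = 7.32593
h(7.32593) = -1.23081
u3 = 7.32593 − (-1.23081)·(7.32593 − 5.50000) / (-1.23081 − (-24.65000)) = 7.32593 − (-2.24737)/(23.41919) = 7.42189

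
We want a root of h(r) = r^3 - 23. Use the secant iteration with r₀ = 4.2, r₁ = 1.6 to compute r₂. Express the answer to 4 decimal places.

h(4.2) = 51.088000, h(1.6) = -18.904000
r₂ = 1.600000 − (-18.904000)·(1.600000 − 4.200000) / (-18.904000 − 51.088000) = 1.600000 − (49.150400)/(-69.992000) = 2.302229

2.3022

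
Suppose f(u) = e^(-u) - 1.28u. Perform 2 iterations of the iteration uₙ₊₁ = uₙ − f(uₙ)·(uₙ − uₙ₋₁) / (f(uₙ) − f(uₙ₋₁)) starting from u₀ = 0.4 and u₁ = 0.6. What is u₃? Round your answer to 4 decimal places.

f(0.4) = 0.158320, f(0.6) = -0.219188
u₂ = 0.600000 − (-0.219188)·(0.600000 − 0.400000) / (-0.219188 − 0.158320) = 0.600000 − (-0.043838)/(-0.377508) = 0.483876
f(0.483876) = -0.002972
u₃ = 0.483876 − (-0.002972)·(0.483876 − 0.600000) / (-0.002972 − (-0.219188)) = 0.483876 − (0.000345)/(0.216216) = 0.482280

0.4823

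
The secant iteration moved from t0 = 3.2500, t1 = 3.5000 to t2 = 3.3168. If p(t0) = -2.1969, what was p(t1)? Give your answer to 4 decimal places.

6.0250

The secant line through (3.2500, -2.1969) and (3.5000, p(t1)) crosses zero at t2 = 3.3168.
So (3.2500, -2.1969), (3.5000, p(t1)), (3.3168, 0) are collinear:
p(t1) = -2.1969 · (3.5000 − 3.3168) / (3.2500 − 3.3168) = -2.1969 · (0.183200)/(-0.066800) = 6.025031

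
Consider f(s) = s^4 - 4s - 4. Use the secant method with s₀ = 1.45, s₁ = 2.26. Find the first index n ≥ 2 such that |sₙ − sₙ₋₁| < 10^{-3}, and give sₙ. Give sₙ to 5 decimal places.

f(1.45) = -5.3794937, f(2.26) = 13.0475778
s₂ = 2.2600000 − 13.0475778·(0.8100000)/(18.4270715) = 1.6864668;  |Δ| = 0.5735332
f(1.6864668) = -2.6565633
s₃ = 1.6864668 − (-2.6565633)·(-0.5735332)/(-15.7041410) = 1.7834875;  |Δ| = 0.0970207
f(1.7834875) = -1.0162854
s₄ = 1.7834875 − (-1.0162854)·(0.0970207)/(1.6402779) = 1.8435997;  |Δ| = 0.0601122
f(1.8435997) = 0.1778501
s₅ = 1.8435997 − 0.1778501·(0.0601122)/(1.1941355) = 1.8346468;  |Δ| = 0.0089529
f(1.8346468) = -0.0091092
s₆ = 1.8346468 − (-0.0091092)·(-0.0089529)/(-0.1869593) = 1.8350830;  |Δ| = 0.0004362
|s₆ − s₅| = 0.0004362 < 10^{-3}

n = 6, sₙ = 1.83508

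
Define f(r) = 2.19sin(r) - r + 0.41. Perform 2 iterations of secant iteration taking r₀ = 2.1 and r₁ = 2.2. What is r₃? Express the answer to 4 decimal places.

2.1915

f(2.1) = 0.200429, f(2.2) = -0.019393
r₂ = 2.200000 − (-0.019393)·(2.200000 − 2.100000) / (-0.019393 − 0.200429) = 2.200000 − (-0.001939)/(-0.219821) = 2.191178
f(2.191178) = 0.000730
r₃ = 2.191178 − 0.000730·(2.191178 − 2.200000) / (0.000730 − (-0.019393)) = 2.191178 − (-0.000006)/(0.020123) = 2.191498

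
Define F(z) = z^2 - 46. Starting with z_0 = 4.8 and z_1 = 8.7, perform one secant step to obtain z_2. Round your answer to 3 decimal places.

F(4.8) = -22.96000, F(8.7) = 29.69000
z_2 = 8.70000 − 29.69000·(8.70000 − 4.80000) / (29.69000 − (-22.96000)) = 8.70000 − (115.79100)/(52.65000) = 6.50074

6.501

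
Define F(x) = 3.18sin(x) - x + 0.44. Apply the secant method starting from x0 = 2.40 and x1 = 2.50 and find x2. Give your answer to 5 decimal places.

2.45451

F(2.40) = 0.1879729, F(2.50) = -0.1568586
x2 = 2.5000000 − (-0.1568586)·(2.5000000 − 2.4000000) / (-0.1568586 − 0.1879729) = 2.5000000 − (-0.0156859)/(-0.3448315) = 2.4545115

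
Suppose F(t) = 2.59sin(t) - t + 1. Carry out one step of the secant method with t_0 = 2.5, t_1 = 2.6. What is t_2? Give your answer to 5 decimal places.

F(2.5) = 0.0500429, F(2.6) = -0.2648514
t_2 = 2.6000000 − (-0.2648514)·(2.6000000 − 2.5000000) / (-0.2648514 − 0.0500429) = 2.6000000 − (-0.0264851)/(-0.3148943) = 2.5158920

2.51589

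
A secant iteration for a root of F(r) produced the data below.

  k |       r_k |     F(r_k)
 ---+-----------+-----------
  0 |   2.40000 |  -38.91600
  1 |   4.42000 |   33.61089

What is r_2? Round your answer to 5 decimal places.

3.48388

r_2 = 4.42000 − 33.61089·(4.42000 − 2.40000) / (33.61089 − (-38.91600))
   = 4.42000 − (67.8939978)/(72.5268900) = 3.4838783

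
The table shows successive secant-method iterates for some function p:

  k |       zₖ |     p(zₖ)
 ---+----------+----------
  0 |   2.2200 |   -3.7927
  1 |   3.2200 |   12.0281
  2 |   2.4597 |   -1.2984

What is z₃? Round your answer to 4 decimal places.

2.5338

z₃ = 2.4597 − (-1.2984)·(2.4597 − 3.2200) / (-1.2984 − 12.0281)
   = 2.4597 − (0.987174)/(-13.326500) = 2.533776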